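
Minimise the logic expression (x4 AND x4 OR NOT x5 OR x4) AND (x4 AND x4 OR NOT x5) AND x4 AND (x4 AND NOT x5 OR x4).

(x4 AND x4 OR NOT x5 OR x4) AND (x4 AND x4 OR NOT x5) AND x4 AND (x4 AND NOT x5 OR x4)
= (x4 AND x4 OR NOT x5) AND x4 AND (x4 AND NOT x5 OR x4)
= (x4 AND x4 OR NOT x5) AND x4 AND x4
= x4 AND x4
= x4

x4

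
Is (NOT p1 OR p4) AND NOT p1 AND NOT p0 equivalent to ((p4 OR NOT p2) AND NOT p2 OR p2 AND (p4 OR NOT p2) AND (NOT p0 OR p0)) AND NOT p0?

E1: (NOT p1 OR p4) AND NOT p1 AND NOT p0
    = NOT p1 AND NOT p0
E2: ((p4 OR NOT p2) AND NOT p2 OR p2 AND (p4 OR NOT p2) AND (NOT p0 OR p0)) AND NOT p0
    = ((p4 OR NOT p2) AND NOT p2 OR p2 AND (p4 OR NOT p2)) AND NOT p0
    = (p4 OR NOT p2) AND NOT p0
These differ: at p0=0, p1=1, p2=0, p4=1, E1 = 0 but E2 = 1.

No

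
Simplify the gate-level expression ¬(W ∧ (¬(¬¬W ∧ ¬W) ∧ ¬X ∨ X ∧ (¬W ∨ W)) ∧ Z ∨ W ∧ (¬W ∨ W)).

¬W

¬(W ∧ (¬(¬¬W ∧ ¬W) ∧ ¬X ∨ X ∧ (¬W ∨ W)) ∧ Z ∨ W ∧ (¬W ∨ W))
= ¬(W ∧ ((¬W ∨ W) ∧ ¬X ∨ X ∧ (¬W ∨ W)) ∧ Z ∨ W ∧ (¬W ∨ W))   (De Morgan)
= ¬((((¬W ∨ W) ∧ ¬X ∨ X ∧ (¬W ∨ W)) ∧ Z ∨ ¬W ∨ W) ∧ W)   (distribution)
= ¬(((¬W ∨ W) ∧ Z ∨ ¬W ∨ W) ∧ W)   (distribution)
= ¬((¬W ∨ W) ∧ W)   (absorption)
= ¬W   (complement / identity)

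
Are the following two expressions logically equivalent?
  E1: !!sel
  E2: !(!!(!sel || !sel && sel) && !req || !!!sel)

E1: !!sel
    = sel
E2: !(!!(!sel || !sel && sel) && !req || !!!sel)
    = !(!!!sel && !req || !!!sel)
    = !!!!sel
    = !!sel
    = sel
Both reduce to sel, so they are equivalent.

Yes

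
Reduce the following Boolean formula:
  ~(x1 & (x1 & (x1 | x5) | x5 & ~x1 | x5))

~(x1 & (x1 & (x1 | x5) | x5 & ~x1 | x5))
= ~(x1 & (x1 | x5 & ~x1 | x5))   (absorption)
= ~(x1 & (x1 | x5))   (absorption)
= ~x1   (absorption)

~x1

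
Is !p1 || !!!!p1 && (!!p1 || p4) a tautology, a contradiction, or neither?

tautology

!p1 || !!!!p1 && (!!p1 || p4)
= !p1 || !!p1 && (!!p1 || p4)   (double negation)
= !p1 || !!p1   (absorption)
= !p1 || p1   (double negation)
= true   (complement)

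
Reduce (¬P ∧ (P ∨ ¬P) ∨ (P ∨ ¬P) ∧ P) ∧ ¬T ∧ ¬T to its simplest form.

¬T

(¬P ∧ (P ∨ ¬P) ∨ (P ∨ ¬P) ∧ P) ∧ ¬T ∧ ¬T
= (P ∨ ¬P) ∧ ¬T ∧ ¬T
= ¬T ∧ ¬T
= ¬T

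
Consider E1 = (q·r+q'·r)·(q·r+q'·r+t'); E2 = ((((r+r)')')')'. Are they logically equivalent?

E1: (q·r+q'·r)·(q·r+q'·r+t')
    = q·r+q'·r   [absorption]
    = r   [distribution]
E2: ((((r+r)')')')'
    = ((r+r)')'   [double negation]
    = r+r   [double negation]
    = r   [idempotence]
Both reduce to r, so they are equivalent.

Yes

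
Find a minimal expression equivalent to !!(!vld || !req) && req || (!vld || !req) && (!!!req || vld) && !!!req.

!vld || !req

!!(!vld || !req) && req || (!vld || !req) && (!!!req || vld) && !!!req
= !!(!vld || !req) && req || (!vld || !req) && !!!req
= (!vld || !req) && req || (!vld || !req) && !!!req
= (!vld || !req) && (req || !!!req)
= (!vld || !req) && (req || !req)
= !vld || !req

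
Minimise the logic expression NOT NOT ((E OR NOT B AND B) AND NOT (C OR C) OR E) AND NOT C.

NOT NOT ((E OR NOT B AND B) AND NOT (C OR C) OR E) AND NOT C
= NOT NOT (E AND NOT (C OR C) OR E) AND NOT C   — complement / identity
= (E AND NOT (C OR C) OR E) AND NOT C   — double negation
= (E AND NOT C OR E) AND NOT C   — idempotence
= E AND NOT C   — absorption

E AND NOT C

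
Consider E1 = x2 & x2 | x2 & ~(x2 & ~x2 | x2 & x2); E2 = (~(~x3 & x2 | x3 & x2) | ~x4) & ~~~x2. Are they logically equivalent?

E1: x2 & x2 | x2 & ~(x2 & ~x2 | x2 & x2)
    = x2 & x2 | x2 & ~x2
    = x2
E2: (~(~x3 & x2 | x3 & x2) | ~x4) & ~~~x2
    = (~(~x3 & x2 | x3 & x2) | ~x4) & ~x2
    = (~x2 | ~x4) & ~x2
    = ~x2
These differ: at x2=0, x3=0, x4=0, E1 = 0 but E2 = 1.

No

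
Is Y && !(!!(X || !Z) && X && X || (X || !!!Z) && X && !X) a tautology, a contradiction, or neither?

neither

Y && !(!!(X || !Z) && X && X || (X || !!!Z) && X && !X)
= Y && !(!!(X || !Z) && X && X || (X || !Z) && X && !X)   (double negation)
= Y && !((X || !Z) && X && X || (X || !Z) && X && !X)   (double negation)
= Y && !((X || !Z) && X)   (distribution)
= Y && !X   (absorption)
This depends on X, Y, so it is not a constant.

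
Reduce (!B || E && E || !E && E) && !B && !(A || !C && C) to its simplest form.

(!B || E && E || !E && E) && !B && !(A || !C && C)
= (!B || E) && !B && !(A || !C && C)
= !B && !(A || !C && C)
= !B && !A

!B && !A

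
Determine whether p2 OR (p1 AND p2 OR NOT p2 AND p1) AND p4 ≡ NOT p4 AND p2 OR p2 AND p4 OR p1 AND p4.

Yes

E1: p2 OR (p1 AND p2 OR NOT p2 AND p1) AND p4
    = p2 OR p1 AND p4   (distribution)
E2: NOT p4 AND p2 OR p2 AND p4 OR p1 AND p4
    = p2 OR p1 AND p4   (distribution)
Both reduce to p2 OR p1 AND p4, so they are equivalent.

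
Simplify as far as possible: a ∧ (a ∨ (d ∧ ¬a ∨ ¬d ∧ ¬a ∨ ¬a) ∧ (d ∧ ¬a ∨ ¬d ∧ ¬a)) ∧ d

a ∧ d

a ∧ (a ∨ (d ∧ ¬a ∨ ¬d ∧ ¬a ∨ ¬a) ∧ (d ∧ ¬a ∨ ¬d ∧ ¬a)) ∧ d
= a ∧ (a ∨ d ∧ ¬a ∨ ¬d ∧ ¬a) ∧ d   — absorption
= a ∧ (a ∨ ¬a) ∧ d   — distribution
= a ∧ d   — complement / identity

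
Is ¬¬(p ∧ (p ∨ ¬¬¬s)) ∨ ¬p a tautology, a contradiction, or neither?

tautology

¬¬(p ∧ (p ∨ ¬¬¬s)) ∨ ¬p
= ¬¬(p ∧ (p ∨ ¬s)) ∨ ¬p   [double negation]
= ¬¬p ∨ ¬p   [absorption]
= p ∨ ¬p   [double negation]
= True   [complement]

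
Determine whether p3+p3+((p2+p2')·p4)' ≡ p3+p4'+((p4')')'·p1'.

E1: p3+p3+((p2+p2')·p4)'
    = p3+p3+p4'   — complement / identity
    = p3+p4'   — idempotence
E2: p3+p4'+((p4')')'·p1'
    = p3+p4'+p4'·p1'   — double negation
    = p3+p4'   — absorption
Both reduce to p3+p4', so they are equivalent.

Yes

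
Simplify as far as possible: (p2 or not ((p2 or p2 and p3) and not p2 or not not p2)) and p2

(p2 or not ((p2 or p2 and p3) and not p2 or not not p2)) and p2
= (p2 or not (p2 and not p2 or not not p2)) and p2   (absorption)
= (p2 or not not not p2) and p2   (complement / identity)
= (p2 or not p2) and p2   (double negation)
= p2   (complement / identity)

p2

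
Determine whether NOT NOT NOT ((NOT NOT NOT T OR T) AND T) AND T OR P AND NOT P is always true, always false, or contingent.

NOT NOT NOT ((NOT NOT NOT T OR T) AND T) AND T OR P AND NOT P
= NOT NOT NOT ((NOT NOT NOT T OR T) AND T) AND T   [complement / identity]
= NOT NOT NOT ((NOT T OR T) AND T) AND T   [double negation]
= NOT NOT NOT T AND T   [complement / identity]
= NOT T AND T   [double negation]
= FALSE   [complement]

always false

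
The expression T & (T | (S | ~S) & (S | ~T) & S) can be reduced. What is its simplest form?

T & (T | (S | ~S) & (S | ~T) & S)
= T & (T | (S | ~T) & S)
= T & (T | S)
= T

T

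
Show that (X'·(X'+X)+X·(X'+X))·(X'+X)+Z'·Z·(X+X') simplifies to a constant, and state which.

1

(X'·(X'+X)+X·(X'+X))·(X'+X)+Z'·Z·(X+X')
= (X'+X)·(X'+X)+Z'·Z·(X+X')   [distribution]
= (X'+X)·(X'+X)+Z'·Z   [complement / identity]
= X'+X+Z'·Z   [idempotence]
= X'+X   [complement / identity]
= 1   [complement]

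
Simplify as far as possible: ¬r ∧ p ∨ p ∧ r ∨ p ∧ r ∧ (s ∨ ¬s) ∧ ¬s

p

¬r ∧ p ∨ p ∧ r ∨ p ∧ r ∧ (s ∨ ¬s) ∧ ¬s
= ¬r ∧ p ∨ p ∧ r ∨ p ∧ r ∧ ¬s   — complement / identity
= ¬r ∧ p ∨ p ∧ r   — absorption
= p   — distribution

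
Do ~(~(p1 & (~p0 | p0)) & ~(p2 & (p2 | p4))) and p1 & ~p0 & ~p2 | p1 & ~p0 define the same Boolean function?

E1: ~(~(p1 & (~p0 | p0)) & ~(p2 & (p2 | p4)))
    = ~(~p1 & ~(p2 & (p2 | p4)))   [complement / identity]
    = ~(~p1 & ~p2)   [absorption]
    = p1 | p2   [De Morgan]
E2: p1 & ~p0 & ~p2 | p1 & ~p0
    = p1 & ~p0   [absorption]
These differ: at p0=1, p1=1, p2=1, p4=1, E1 = 1 but E2 = 0.

No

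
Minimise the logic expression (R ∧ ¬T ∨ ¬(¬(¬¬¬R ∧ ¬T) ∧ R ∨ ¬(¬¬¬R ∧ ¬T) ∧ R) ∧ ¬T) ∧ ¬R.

¬T ∧ ¬R

(R ∧ ¬T ∨ ¬(¬(¬¬¬R ∧ ¬T) ∧ R ∨ ¬(¬¬¬R ∧ ¬T) ∧ R) ∧ ¬T) ∧ ¬R
= (R ∧ ¬T ∨ ¬(¬(¬¬¬R ∧ ¬T) ∧ R) ∧ ¬T) ∧ ¬R   — idempotence
= (R ∧ ¬T ∨ ¬((¬¬R ∨ T) ∧ R) ∧ ¬T) ∧ ¬R   — De Morgan
= (R ∧ ¬T ∨ ¬((R ∨ T) ∧ R) ∧ ¬T) ∧ ¬R   — double negation
= (R ∧ ¬T ∨ ¬R ∧ ¬T) ∧ ¬R   — absorption
= ¬T ∧ ¬R   — distribution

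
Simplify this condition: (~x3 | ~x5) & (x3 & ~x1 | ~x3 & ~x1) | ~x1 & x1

(~x3 | ~x5) & ~x1

(~x3 | ~x5) & (x3 & ~x1 | ~x3 & ~x1) | ~x1 & x1
= (~x3 | ~x5) & ~x1 | ~x1 & x1   — distribution
= (~x3 | ~x5) & ~x1   — complement / identity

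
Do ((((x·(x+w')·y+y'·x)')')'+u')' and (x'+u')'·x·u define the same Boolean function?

E1: ((((x·(x+w')·y+y'·x)')')'+u')'
    = ((((x·y+y'·x)')')'+u')'   — absorption
    = ((x·y+y'·x)'+u')'   — double negation
    = (x·y+y'·x)·u   — De Morgan
    = x·u   — distribution
E2: (x'+u')'·x·u
    = x·u·x·u   — De Morgan
    = x·u   — idempotence
Both reduce to x·u, so they are equivalent.

Yes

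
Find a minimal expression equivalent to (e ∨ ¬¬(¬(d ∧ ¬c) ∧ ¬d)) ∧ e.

(e ∨ ¬¬(¬(d ∧ ¬c) ∧ ¬d)) ∧ e
= (e ∨ ¬(d ∧ ¬c ∨ d)) ∧ e   — De Morgan
= (e ∨ ¬d) ∧ e   — absorption
= e   — absorption

e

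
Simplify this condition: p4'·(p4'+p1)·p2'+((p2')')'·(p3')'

(p4'+p3)·p2'

p4'·(p4'+p1)·p2'+((p2')')'·(p3')'
= p4'·(p4'+p1)·p2'+p2'·(p3')'   [double negation]
= p4'·p2'+p2'·(p3')'   [absorption]
= (p4'+(p3')')·p2'   [distribution]
= (p4'+p3)·p2'   [double negation]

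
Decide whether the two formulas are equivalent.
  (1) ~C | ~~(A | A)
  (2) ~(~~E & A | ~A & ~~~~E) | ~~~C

E1: ~C | ~~(A | A)
    = ~C | A | A   [double negation]
    = ~C | A   [idempotence]
E2: ~(~~E & A | ~A & ~~~~E) | ~~~C
    = ~(~~E & A | ~A & ~~E) | ~~~C   [double negation]
    = ~~~E | ~~~C   [distribution]
    = ~~~E | ~C   [double negation]
    = ~E | ~C   [double negation]
These differ: at A=0, C=1, E=0, E1 = 0 but E2 = 1.

No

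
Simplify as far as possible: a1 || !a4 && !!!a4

a1 || !a4 && !!!a4
= a1 || !a4 && !a4   — double negation
= a1 || !a4   — idempotence

a1 || !a4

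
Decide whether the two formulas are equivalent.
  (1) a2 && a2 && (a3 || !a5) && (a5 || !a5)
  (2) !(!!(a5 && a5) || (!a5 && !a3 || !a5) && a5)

No

E1: a2 && a2 && (a3 || !a5) && (a5 || !a5)
    = a2 && (a3 || !a5) && (a5 || !a5)   (idempotence)
    = a2 && (a3 || !a5)   (complement / identity)
E2: !(!!(a5 && a5) || (!a5 && !a3 || !a5) && a5)
    = !(a5 && a5 || (!a5 && !a3 || !a5) && a5)   (double negation)
    = !(a5 && a5 || !a5 && a5)   (absorption)
    = !a5   (distribution)
These differ: at a2=0, a3=1, a5=0, E1 = 0 but E2 = 1.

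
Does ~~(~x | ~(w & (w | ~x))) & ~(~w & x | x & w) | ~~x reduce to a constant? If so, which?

yes, True

~~(~x | ~(w & (w | ~x))) & ~(~w & x | x & w) | ~~x
= ~~(~x | ~(w & (w | ~x))) & ~x | ~~x   — distribution
= ~~(~x | ~(w & (w | ~x))) & ~x | x   — double negation
= ~~(~x | ~w) & ~x | x   — absorption
= (~x | ~w) & ~x | x   — double negation
= ~x | x   — absorption
= 1   — complement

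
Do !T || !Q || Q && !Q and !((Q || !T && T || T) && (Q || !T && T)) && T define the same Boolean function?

No

E1: !T || !Q || Q && !Q
    = !T || !Q
E2: !((Q || !T && T || T) && (Q || !T && T)) && T
    = !(Q || !T && T) && T
    = !Q && T
These differ: at Q=0, T=0, E1 = 1 but E2 = 0.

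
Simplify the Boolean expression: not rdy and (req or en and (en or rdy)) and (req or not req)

not rdy and (req or en)

not rdy and (req or en and (en or rdy)) and (req or not req)
= not rdy and (req or en) and (req or not req)   — absorption
= not rdy and (req or en)   — complement / identity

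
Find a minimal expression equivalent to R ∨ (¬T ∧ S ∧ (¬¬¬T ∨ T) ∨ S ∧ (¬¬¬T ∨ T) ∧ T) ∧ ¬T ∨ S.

R ∨ S

R ∨ (¬T ∧ S ∧ (¬¬¬T ∨ T) ∨ S ∧ (¬¬¬T ∨ T) ∧ T) ∧ ¬T ∨ S
= R ∨ S ∧ (¬¬¬T ∨ T) ∧ ¬T ∨ S   [distribution]
= R ∨ S ∧ (¬T ∨ T) ∧ ¬T ∨ S   [double negation]
= R ∨ S ∧ ¬T ∨ S   [complement / identity]
= R ∨ S   [absorption]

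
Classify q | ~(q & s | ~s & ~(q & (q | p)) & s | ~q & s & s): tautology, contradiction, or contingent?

contingent

q | ~(q & s | ~s & ~(q & (q | p)) & s | ~q & s & s)
= q | ~(q & s | ~s & ~q & s | ~q & s & s)   [absorption]
= q | ~(q & s | ~q & s)   [distribution]
= q | ~s   [distribution]
This depends on q, s, so it is not a constant.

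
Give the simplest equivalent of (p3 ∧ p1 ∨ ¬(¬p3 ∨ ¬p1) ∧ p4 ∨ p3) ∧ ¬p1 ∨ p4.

p3 ∧ ¬p1 ∨ p4

(p3 ∧ p1 ∨ ¬(¬p3 ∨ ¬p1) ∧ p4 ∨ p3) ∧ ¬p1 ∨ p4
= (p3 ∧ p1 ∨ p3 ∧ p1 ∧ p4 ∨ p3) ∧ ¬p1 ∨ p4
= (p3 ∧ p1 ∨ p3) ∧ ¬p1 ∨ p4
= p3 ∧ ¬p1 ∨ p4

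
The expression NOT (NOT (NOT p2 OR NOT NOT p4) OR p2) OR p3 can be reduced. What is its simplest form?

NOT p2 OR p3

NOT (NOT (NOT p2 OR NOT NOT p4) OR p2) OR p3
= NOT (p2 AND NOT p4 OR p2) OR p3   — De Morgan
= NOT p2 OR p3   — absorption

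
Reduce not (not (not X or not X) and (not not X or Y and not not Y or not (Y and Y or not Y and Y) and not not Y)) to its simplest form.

not (not (not X or not X) and (not not X or Y and not not Y or not (Y and Y or not Y and Y) and not not Y))
= not (not (not X or not X) and (not not X or Y and not not Y or not Y and not not Y))
= not (not (not X or not X) and (not not X or not not Y))
= not (not (not X or not X) and (not not X or Y))
= not (not not X and (not not X or Y))
= not not not X
= not X

not X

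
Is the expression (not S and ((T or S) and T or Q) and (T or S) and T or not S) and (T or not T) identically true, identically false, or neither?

neither

(not S and ((T or S) and T or Q) and (T or S) and T or not S) and (T or not T)
= (not S and (T or S) and T or not S) and (T or not T)
= not S and (T or S) and T or not S
= not S and T or not S
= not S
This depends on S, so it is not a constant.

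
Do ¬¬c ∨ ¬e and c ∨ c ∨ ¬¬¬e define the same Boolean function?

Yes

E1: ¬¬c ∨ ¬e
    = c ∨ ¬e   — double negation
E2: c ∨ c ∨ ¬¬¬e
    = c ∨ ¬¬¬e   — idempotence
    = c ∨ ¬e   — double negation
Both reduce to c ∨ ¬e, so they are equivalent.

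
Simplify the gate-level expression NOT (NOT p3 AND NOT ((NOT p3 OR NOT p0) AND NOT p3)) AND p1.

NOT (NOT p3 AND NOT ((NOT p3 OR NOT p0) AND NOT p3)) AND p1
= NOT (NOT p3 AND NOT NOT p3) AND p1   (absorption)
= (p3 OR NOT p3) AND p1   (De Morgan)
= p1   (complement / identity)

p1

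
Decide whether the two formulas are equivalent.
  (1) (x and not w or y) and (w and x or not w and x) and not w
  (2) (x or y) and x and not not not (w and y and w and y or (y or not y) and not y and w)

Yes

E1: (x and not w or y) and (w and x or not w and x) and not w
    = (x and not w or y) and x and not w   [distribution]
    = x and not w   [absorption]
E2: (x or y) and x and not not not (w and y and w and y or (y or not y) and not y and w)
    = (x or y) and x and not not not (w and y and w and y or not y and w)   [complement / identity]
    = (x or y) and x and not not not (w and y or not y and w)   [idempotence]
    = x and not not not (w and y or not y and w)   [absorption]
    = x and not not not w   [distribution]
    = x and not w   [double negation]
Both reduce to x and not w, so they are equivalent.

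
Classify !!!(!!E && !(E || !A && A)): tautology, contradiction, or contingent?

tautology

!!!(!!E && !(E || !A && A))
= !!!(!!E && !E)   — complement / identity
= !!(!E || E)   — De Morgan
= !E || E   — double negation
= true   — complement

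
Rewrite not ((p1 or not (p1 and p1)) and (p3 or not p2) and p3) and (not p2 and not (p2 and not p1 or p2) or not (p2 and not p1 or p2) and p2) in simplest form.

not ((p1 or not (p1 and p1)) and (p3 or not p2) and p3) and (not p2 and not (p2 and not p1 or p2) or not (p2 and not p1 or p2) and p2)
= not ((p1 or not (p1 and p1)) and (p3 or not p2) and p3) and not (p2 and not p1 or p2)
= not ((p1 or not p1) and (p3 or not p2) and p3) and not (p2 and not p1 or p2)
= not ((p3 or not p2) and p3) and not (p2 and not p1 or p2)
= not ((p3 or not p2) and p3) and not p2
= not p3 and not p2

not p3 and not p2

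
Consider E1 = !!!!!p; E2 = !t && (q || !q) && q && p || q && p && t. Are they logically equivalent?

No

E1: !!!!!p
    = !!!p
    = !p
E2: !t && (q || !q) && q && p || q && p && t
    = !t && q && p || q && p && t
    = q && p
These differ: at p=0, q=1, t=1, E1 = 1 but E2 = 0.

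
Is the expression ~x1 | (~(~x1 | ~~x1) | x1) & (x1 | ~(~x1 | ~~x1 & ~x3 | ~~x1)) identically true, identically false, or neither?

identically true

~x1 | (~(~x1 | ~~x1) | x1) & (x1 | ~(~x1 | ~~x1 & ~x3 | ~~x1))
= ~x1 | (~(~x1 | ~~x1) | x1) & (x1 | ~(~x1 | ~~x1))   (absorption)
= ~x1 | x1 & x1 | ~(~x1 | ~~x1)   (distribution)
= ~x1 | x1 & x1 | x1 & ~x1   (De Morgan)
= ~x1 | x1   (distribution)
= 1   (complement)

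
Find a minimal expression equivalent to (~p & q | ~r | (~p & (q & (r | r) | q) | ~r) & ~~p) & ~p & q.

~p & q

(~p & q | ~r | (~p & (q & (r | r) | q) | ~r) & ~~p) & ~p & q
= (~p & q | ~r | (~p & (q & r | q) | ~r) & ~~p) & ~p & q
= (~p & q | ~r | (~p & q | ~r) & ~~p) & ~p & q
= (~p & q | ~r | (~p & q | ~r) & p) & ~p & q
= (~p & q | ~r) & ~p & q
= ~p & q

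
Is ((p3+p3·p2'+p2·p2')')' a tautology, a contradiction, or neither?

neither

((p3+p3·p2'+p2·p2')')'
= ((p3+p2·p2')')'   (absorption)
= (p3')'   (complement / identity)
= p3   (double negation)
This depends on p3, so it is not a constant.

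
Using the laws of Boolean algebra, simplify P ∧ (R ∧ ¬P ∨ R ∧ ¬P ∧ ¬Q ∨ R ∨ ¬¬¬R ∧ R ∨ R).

P ∧ (R ∧ ¬P ∨ R ∧ ¬P ∧ ¬Q ∨ R ∨ ¬¬¬R ∧ R ∨ R)
= P ∧ (R ∧ ¬P ∨ R ∧ ¬P ∧ ¬Q ∨ R ∨ ¬R ∧ R ∨ R)   — double negation
= P ∧ (R ∧ ¬P ∨ R ∨ ¬R ∧ R ∨ R)   — absorption
= P ∧ (R ∨ ¬R ∧ R ∨ R)   — absorption
= P ∧ (R ∨ R)   — complement / identity
= P ∧ R   — idempotence

P ∧ R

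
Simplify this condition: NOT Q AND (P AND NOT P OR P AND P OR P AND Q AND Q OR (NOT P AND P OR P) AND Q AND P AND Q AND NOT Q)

NOT Q AND (P AND NOT P OR P AND P OR P AND Q AND Q OR (NOT P AND P OR P) AND Q AND P AND Q AND NOT Q)
= NOT Q AND (P AND NOT P OR P AND P OR P AND Q AND Q OR P AND Q AND P AND Q AND NOT Q)   [complement / identity]
= NOT Q AND (P AND NOT P OR P AND P OR P AND Q AND Q OR P AND Q AND NOT Q)   [idempotence]
= NOT Q AND (P AND NOT P OR P AND P OR P AND Q)   [distribution]
= NOT Q AND (P OR P AND Q)   [distribution]
= NOT Q AND P   [absorption]

NOT Q AND P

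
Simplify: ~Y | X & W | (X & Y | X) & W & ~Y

~Y | X & W | (X & Y | X) & W & ~Y
= ~Y | X & W | X & W & ~Y   — absorption
= ~Y | X & W   — absorption

~Y | X & W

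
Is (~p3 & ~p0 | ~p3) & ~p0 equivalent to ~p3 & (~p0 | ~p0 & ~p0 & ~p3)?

E1: (~p3 & ~p0 | ~p3) & ~p0
    = ~p3 & ~p0   (absorption)
E2: ~p3 & (~p0 | ~p0 & ~p0 & ~p3)
    = ~p3 & (~p0 | ~p0 & ~p3)   (idempotence)
    = ~p3 & ~p0   (absorption)
Both reduce to ~p3 & ~p0, so they are equivalent.

Yes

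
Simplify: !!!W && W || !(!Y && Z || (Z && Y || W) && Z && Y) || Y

!Z || Y

!!!W && W || !(!Y && Z || (Z && Y || W) && Z && Y) || Y
= !!!W && W || !(!Y && Z || Z && Y) || Y   [absorption]
= !W && W || !(!Y && Z || Z && Y) || Y   [double negation]
= !(!Y && Z || Z && Y) || Y   [complement / identity]
= !((!Y || Y) && Z) || Y   [distribution]
= !Z || Y   [complement / identity]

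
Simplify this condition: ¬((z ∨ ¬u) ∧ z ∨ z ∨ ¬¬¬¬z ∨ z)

¬((z ∨ ¬u) ∧ z ∨ z ∨ ¬¬¬¬z ∨ z)
= ¬((z ∨ ¬u) ∧ z ∨ z ∨ ¬¬z ∨ z)   [double negation]
= ¬(z ∨ z ∨ ¬¬z ∨ z)   [absorption]
= ¬(z ∨ z ∨ z ∨ z)   [double negation]
= ¬(z ∨ z)   [idempotence]
= ¬z   [idempotence]

¬z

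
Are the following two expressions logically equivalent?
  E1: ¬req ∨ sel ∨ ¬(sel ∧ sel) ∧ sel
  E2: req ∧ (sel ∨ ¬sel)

No

E1: ¬req ∨ sel ∨ ¬(sel ∧ sel) ∧ sel
    = ¬req ∨ sel ∨ ¬sel ∧ sel   — idempotence
    = ¬req ∨ sel   — complement / identity
E2: req ∧ (sel ∨ ¬sel)
    = req   — complement / identity
These differ: at req=0, sel=0, E1 = 1 but E2 = 0.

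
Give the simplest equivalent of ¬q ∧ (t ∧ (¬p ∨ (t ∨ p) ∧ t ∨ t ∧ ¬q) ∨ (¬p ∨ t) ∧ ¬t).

¬q ∧ (¬p ∨ t)

¬q ∧ (t ∧ (¬p ∨ (t ∨ p) ∧ t ∨ t ∧ ¬q) ∨ (¬p ∨ t) ∧ ¬t)
= ¬q ∧ (t ∧ (¬p ∨ t ∨ t ∧ ¬q) ∨ (¬p ∨ t) ∧ ¬t)   — absorption
= ¬q ∧ (t ∧ (¬p ∨ t) ∨ (¬p ∨ t) ∧ ¬t)   — absorption
= ¬q ∧ (¬p ∨ t)   — distribution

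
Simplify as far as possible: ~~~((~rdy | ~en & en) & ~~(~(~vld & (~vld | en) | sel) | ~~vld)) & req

~~~((~rdy | ~en & en) & ~~(~(~vld & (~vld | en) | sel) | ~~vld)) & req
= ~((~rdy | ~en & en) & ~~(~(~vld & (~vld | en) | sel) | ~~vld)) & req   [double negation]
= ~((~rdy | ~en & en) & ~((~vld & (~vld | en) | sel) & ~vld)) & req   [De Morgan]
= ~((~rdy | ~en & en) & ~((~vld | sel) & ~vld)) & req   [absorption]
= ~(~rdy & ~((~vld | sel) & ~vld)) & req   [complement / identity]
= ~(~rdy & ~~vld) & req   [absorption]
= (rdy | ~vld) & req   [De Morgan]

(rdy | ~vld) & req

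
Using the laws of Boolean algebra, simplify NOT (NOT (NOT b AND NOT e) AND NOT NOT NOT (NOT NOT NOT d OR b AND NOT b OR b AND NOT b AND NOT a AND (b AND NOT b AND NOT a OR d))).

NOT (NOT (NOT b AND NOT e) AND NOT NOT NOT (NOT NOT NOT d OR b AND NOT b OR b AND NOT b AND NOT a AND (b AND NOT b AND NOT a OR d)))
= NOT (NOT (NOT b AND NOT e) AND NOT NOT NOT (NOT NOT NOT d OR b AND NOT b OR b AND NOT b AND NOT a))
= NOT (NOT (NOT b AND NOT e) AND NOT NOT NOT (NOT d OR b AND NOT b OR b AND NOT b AND NOT a))
= NOT (NOT (NOT b AND NOT e) AND NOT (NOT d OR b AND NOT b OR b AND NOT b AND NOT a))
= NOT (NOT (NOT b AND NOT e) AND NOT (NOT d OR b AND NOT b))
= NOT (NOT (NOT b AND NOT e) AND NOT NOT d)
= NOT b AND NOT e OR NOT d

NOT b AND NOT e OR NOT d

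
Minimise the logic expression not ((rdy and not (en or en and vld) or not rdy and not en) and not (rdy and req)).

en or rdy and req

not ((rdy and not (en or en and vld) or not rdy and not en) and not (rdy and req))
= not ((rdy and not en or not rdy and not en) and not (rdy and req))   — absorption
= not (not en and not (rdy and req))   — distribution
= en or rdy and req   — De Morgan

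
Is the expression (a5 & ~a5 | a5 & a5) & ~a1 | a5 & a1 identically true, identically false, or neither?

(a5 & ~a5 | a5 & a5) & ~a1 | a5 & a1
= a5 & ~a1 | a5 & a1   — distribution
= a5   — distribution
This depends on a5, so it is not a constant.

neither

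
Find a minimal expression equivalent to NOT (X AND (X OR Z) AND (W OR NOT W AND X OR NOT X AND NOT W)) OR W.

NOT (X AND (X OR Z) AND (W OR NOT W AND X OR NOT X AND NOT W)) OR W
= NOT (X AND (X OR Z) AND (W OR NOT W)) OR W   — distribution
= NOT (X AND (X OR Z)) OR W   — complement / identity
= NOT X OR W   — absorption

NOT X OR W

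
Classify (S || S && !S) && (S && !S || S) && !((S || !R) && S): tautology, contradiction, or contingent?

(S || S && !S) && (S && !S || S) && !((S || !R) && S)
= (S && S || S && !S) && !((S || !R) && S)   [distribution]
= (S && S || S && !S) && !S   [absorption]
= S && !S   [distribution]
= false   [complement]

contradiction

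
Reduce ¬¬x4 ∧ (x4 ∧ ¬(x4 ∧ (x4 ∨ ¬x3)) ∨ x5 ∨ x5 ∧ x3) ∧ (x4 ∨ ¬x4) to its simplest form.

x4 ∧ x5

¬¬x4 ∧ (x4 ∧ ¬(x4 ∧ (x4 ∨ ¬x3)) ∨ x5 ∨ x5 ∧ x3) ∧ (x4 ∨ ¬x4)
= ¬¬x4 ∧ (x4 ∧ ¬(x4 ∧ (x4 ∨ ¬x3)) ∨ x5) ∧ (x4 ∨ ¬x4)
= ¬¬x4 ∧ (x4 ∧ ¬x4 ∨ x5) ∧ (x4 ∨ ¬x4)
= ¬¬x4 ∧ (x4 ∧ ¬x4 ∨ x5)
= ¬¬x4 ∧ x5
= x4 ∧ x5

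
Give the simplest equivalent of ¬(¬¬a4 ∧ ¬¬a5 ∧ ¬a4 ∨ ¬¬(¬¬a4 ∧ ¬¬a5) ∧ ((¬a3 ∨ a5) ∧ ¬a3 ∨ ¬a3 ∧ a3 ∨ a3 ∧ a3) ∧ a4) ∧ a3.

¬(¬¬a4 ∧ ¬¬a5 ∧ ¬a4 ∨ ¬¬(¬¬a4 ∧ ¬¬a5) ∧ ((¬a3 ∨ a5) ∧ ¬a3 ∨ ¬a3 ∧ a3 ∨ a3 ∧ a3) ∧ a4) ∧ a3
= ¬(¬¬a4 ∧ ¬¬a5 ∧ ¬a4 ∨ ¬¬(¬¬a4 ∧ ¬¬a5) ∧ (¬a3 ∨ ¬a3 ∧ a3 ∨ a3 ∧ a3) ∧ a4) ∧ a3   (absorption)
= ¬(¬¬a4 ∧ ¬¬a5 ∧ ¬a4 ∨ ¬¬(¬¬a4 ∧ ¬¬a5) ∧ (¬a3 ∨ a3) ∧ a4) ∧ a3   (distribution)
= ¬(¬¬a4 ∧ ¬¬a5 ∧ ¬a4 ∨ ¬¬a4 ∧ ¬¬a5 ∧ (¬a3 ∨ a3) ∧ a4) ∧ a3   (double negation)
= ¬(¬¬a4 ∧ ¬¬a5 ∧ ¬a4 ∨ ¬¬a4 ∧ ¬¬a5 ∧ a4) ∧ a3   (complement / identity)
= ¬(¬¬a4 ∧ ¬¬a5) ∧ a3   (distribution)
= (¬a4 ∨ ¬a5) ∧ a3   (De Morgan)

(¬a4 ∨ ¬a5) ∧ a3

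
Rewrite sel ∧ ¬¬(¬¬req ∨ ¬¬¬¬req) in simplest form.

sel ∧ ¬¬(¬¬req ∨ ¬¬¬¬req)
= sel ∧ ¬¬(¬¬req ∨ ¬¬req)   (double negation)
= sel ∧ ¬¬¬¬req   (idempotence)
= sel ∧ ¬¬req   (double negation)
= sel ∧ req   (double negation)

sel ∧ req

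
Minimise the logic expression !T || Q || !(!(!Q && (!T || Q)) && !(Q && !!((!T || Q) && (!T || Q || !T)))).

!T || Q

!T || Q || !(!(!Q && (!T || Q)) && !(Q && !!((!T || Q) && (!T || Q || !T))))
= !T || Q || !(!(!Q && (!T || Q)) && !(Q && !!(!T || Q)))   (absorption)
= !T || Q || !Q && (!T || Q) || Q && !!(!T || Q)   (De Morgan)
= !T || Q || !Q && (!T || Q) || Q && (!T || Q)   (double negation)
= !T || Q || !T || Q   (distribution)
= !T || Q   (idempotence)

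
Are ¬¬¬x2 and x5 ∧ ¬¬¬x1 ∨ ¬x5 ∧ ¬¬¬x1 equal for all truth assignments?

E1: ¬¬¬x2
    = ¬x2   (double negation)
E2: x5 ∧ ¬¬¬x1 ∨ ¬x5 ∧ ¬¬¬x1
    = ¬¬¬x1   (distribution)
    = ¬x1   (double negation)
These differ: at x1=1, x2=0, x5=0, E1 = 1 but E2 = 0.

No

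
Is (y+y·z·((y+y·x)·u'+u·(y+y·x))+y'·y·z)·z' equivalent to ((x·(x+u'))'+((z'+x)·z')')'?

E1: (y+y·z·((y+y·x)·u'+u·(y+y·x))+y'·y·z)·z'
    = (y+y·z·(y+y·x)+y'·y·z)·z'   — distribution
    = (y+y·z·y+y'·y·z)·z'   — absorption
    = (y+y·z)·z'   — distribution
    = y·z'   — absorption
E2: ((x·(x+u'))'+((z'+x)·z')')'
    = ((x·(x+u'))'+(z')')'   — absorption
    = (x'+(z')')'   — absorption
    = x·z'   — De Morgan
These differ: at u=0, x=0, y=1, z=0, E1 = 1 but E2 = 0.

No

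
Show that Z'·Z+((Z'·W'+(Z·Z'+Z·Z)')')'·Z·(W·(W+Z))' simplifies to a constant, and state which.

0

Z'·Z+((Z'·W'+(Z·Z'+Z·Z)')')'·Z·(W·(W+Z))'
= Z'·Z+((Z'·W'+Z')')'·Z·(W·(W+Z))'
= Z'·Z+((Z')')'·Z·(W·(W+Z))'
= Z'·Z+((Z')')'·Z·W'
= Z'·Z+Z'·Z·W'
= Z'·Z
= 0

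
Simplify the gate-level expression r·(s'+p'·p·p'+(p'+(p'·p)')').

r·s'

r·(s'+p'·p·p'+(p'+(p'·p)')')
= r·(s'+p'·p·p'+p·p'·p)
= r·(s'+p'·p)
= r·s'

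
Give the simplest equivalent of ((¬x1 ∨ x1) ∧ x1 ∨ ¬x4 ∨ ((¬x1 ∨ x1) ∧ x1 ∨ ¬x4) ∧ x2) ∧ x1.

((¬x1 ∨ x1) ∧ x1 ∨ ¬x4 ∨ ((¬x1 ∨ x1) ∧ x1 ∨ ¬x4) ∧ x2) ∧ x1
= ((¬x1 ∨ x1) ∧ x1 ∨ ¬x4) ∧ x1
= (x1 ∨ ¬x4) ∧ x1
= x1

x1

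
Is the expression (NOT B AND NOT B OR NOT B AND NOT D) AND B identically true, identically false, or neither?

(NOT B AND NOT B OR NOT B AND NOT D) AND B
= (NOT B OR NOT D) AND NOT B AND B
= NOT B AND B
= FALSE

identically false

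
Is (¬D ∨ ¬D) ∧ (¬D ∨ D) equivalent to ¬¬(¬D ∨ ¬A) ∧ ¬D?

E1: (¬D ∨ ¬D) ∧ (¬D ∨ D)
    = ¬D ∨ ¬D   (complement / identity)
    = ¬D   (idempotence)
E2: ¬¬(¬D ∨ ¬A) ∧ ¬D
    = (¬D ∨ ¬A) ∧ ¬D   (double negation)
    = ¬D   (absorption)
Both reduce to ¬D, so they are equivalent.

Yes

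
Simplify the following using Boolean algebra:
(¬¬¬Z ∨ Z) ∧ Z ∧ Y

Z ∧ Y

(¬¬¬Z ∨ Z) ∧ Z ∧ Y
= (¬Z ∨ Z) ∧ Z ∧ Y
= Z ∧ Y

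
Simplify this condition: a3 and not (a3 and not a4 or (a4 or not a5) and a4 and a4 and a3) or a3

a3 and not (a3 and not a4 or (a4 or not a5) and a4 and a4 and a3) or a3
= a3 and not (a3 and not a4 or a4 and a4 and a3) or a3   (absorption)
= a3 and not (a3 and not a4 or a4 and a3) or a3   (idempotence)
= a3 and not a3 or a3   (distribution)
= a3   (complement / identity)

a3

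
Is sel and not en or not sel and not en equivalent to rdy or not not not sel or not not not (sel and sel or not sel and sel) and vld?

No

E1: sel and not en or not sel and not en
    = not en   [distribution]
E2: rdy or not not not sel or not not not (sel and sel or not sel and sel) and vld
    = rdy or not not not sel or not not not sel and vld   [distribution]
    = rdy or not not not sel   [absorption]
    = rdy or not sel   [double negation]
These differ: at en=1, rdy=1, sel=0, vld=1, E1 = 0 but E2 = 1.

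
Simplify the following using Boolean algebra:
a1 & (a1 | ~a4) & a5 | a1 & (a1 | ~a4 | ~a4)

a1

a1 & (a1 | ~a4) & a5 | a1 & (a1 | ~a4 | ~a4)
= a1 & (a1 | ~a4) & a5 | a1 & (a1 | ~a4)   — idempotence
= a1 & (a1 | ~a4)   — absorption
= a1   — absorption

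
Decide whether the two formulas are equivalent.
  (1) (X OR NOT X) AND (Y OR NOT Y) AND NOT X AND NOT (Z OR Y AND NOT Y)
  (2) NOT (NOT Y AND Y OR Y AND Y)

No

E1: (X OR NOT X) AND (Y OR NOT Y) AND NOT X AND NOT (Z OR Y AND NOT Y)
    = (Y OR NOT Y) AND NOT X AND NOT (Z OR Y AND NOT Y)   (complement / identity)
    = NOT X AND NOT (Z OR Y AND NOT Y)   (complement / identity)
    = NOT X AND NOT Z   (complement / identity)
E2: NOT (NOT Y AND Y OR Y AND Y)
    = NOT Y   (distribution)
These differ: at X=0, Y=0, Z=1, E1 = 0 but E2 = 1.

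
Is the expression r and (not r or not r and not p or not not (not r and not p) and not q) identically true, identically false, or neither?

identically false

r and (not r or not r and not p or not not (not r and not p) and not q)
= r and (not r or not r and not p or not r and not p and not q)   [double negation]
= r and (not r or not r and not p)   [absorption]
= r and not r   [absorption]
= False   [complement]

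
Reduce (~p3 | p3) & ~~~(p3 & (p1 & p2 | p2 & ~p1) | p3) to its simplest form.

~p3

(~p3 | p3) & ~~~(p3 & (p1 & p2 | p2 & ~p1) | p3)
= (~p3 | p3) & ~~~(p3 & p2 | p3)   — distribution
= ~~~(p3 & p2 | p3)   — complement / identity
= ~(p3 & p2 | p3)   — double negation
= ~p3   — absorption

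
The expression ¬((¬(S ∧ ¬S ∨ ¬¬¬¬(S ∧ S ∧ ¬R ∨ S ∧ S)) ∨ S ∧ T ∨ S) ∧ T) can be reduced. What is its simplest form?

¬T

¬((¬(S ∧ ¬S ∨ ¬¬¬¬(S ∧ S ∧ ¬R ∨ S ∧ S)) ∨ S ∧ T ∨ S) ∧ T)
= ¬((¬(S ∧ ¬S ∨ ¬¬¬¬(S ∧ S ∧ ¬R ∨ S ∧ S)) ∨ S) ∧ T)   (absorption)
= ¬((¬(S ∧ ¬S ∨ ¬¬(S ∧ S ∧ ¬R ∨ S ∧ S)) ∨ S) ∧ T)   (double negation)
= ¬((¬(S ∧ ¬S ∨ S ∧ S ∧ ¬R ∨ S ∧ S) ∨ S) ∧ T)   (double negation)
= ¬((¬(S ∧ ¬S ∨ S ∧ S) ∨ S) ∧ T)   (absorption)
= ¬((¬S ∨ S) ∧ T)   (distribution)
= ¬T   (complement / identity)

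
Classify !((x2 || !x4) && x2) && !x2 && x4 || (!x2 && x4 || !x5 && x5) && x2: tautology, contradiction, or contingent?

!((x2 || !x4) && x2) && !x2 && x4 || (!x2 && x4 || !x5 && x5) && x2
= !x2 && !x2 && x4 || (!x2 && x4 || !x5 && x5) && x2   — absorption
= !x2 && !x2 && x4 || !x2 && x4 && x2   — complement / identity
= !x2 && x4   — distribution
This depends on x2, x4, so it is not a constant.

contingent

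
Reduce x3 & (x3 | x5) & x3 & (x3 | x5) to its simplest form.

x3

x3 & (x3 | x5) & x3 & (x3 | x5)
= x3 & (x3 | x5)
= x3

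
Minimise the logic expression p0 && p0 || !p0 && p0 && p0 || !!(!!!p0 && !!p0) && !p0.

p0

p0 && p0 || !p0 && p0 && p0 || !!(!!!p0 && !!p0) && !p0
= p0 && p0 || !p0 && p0 && p0 || !(!!p0 || !p0) && !p0   [De Morgan]
= p0 && p0 || !p0 && p0 && p0 || !p0 && p0 && !p0   [De Morgan]
= p0 && p0 || !p0 && p0   [distribution]
= p0   [distribution]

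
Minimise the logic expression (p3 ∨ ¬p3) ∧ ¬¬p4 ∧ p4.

p4

(p3 ∨ ¬p3) ∧ ¬¬p4 ∧ p4
= ¬¬p4 ∧ p4   (complement / identity)
= p4 ∧ p4   (double negation)
= p4   (idempotence)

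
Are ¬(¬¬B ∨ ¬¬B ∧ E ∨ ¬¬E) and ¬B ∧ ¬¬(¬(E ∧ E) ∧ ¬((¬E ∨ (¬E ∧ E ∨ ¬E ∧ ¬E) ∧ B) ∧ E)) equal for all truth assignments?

E1: ¬(¬¬B ∨ ¬¬B ∧ E ∨ ¬¬E)
    = ¬(¬¬B ∨ ¬¬E)   — absorption
    = ¬B ∧ ¬E   — De Morgan
E2: ¬B ∧ ¬¬(¬(E ∧ E) ∧ ¬((¬E ∨ (¬E ∧ E ∨ ¬E ∧ ¬E) ∧ B) ∧ E))
    = ¬B ∧ ¬¬(¬(E ∧ E) ∧ ¬((¬E ∨ ¬E ∧ B) ∧ E))   — distribution
    = ¬B ∧ ¬(E ∧ E ∨ (¬E ∨ ¬E ∧ B) ∧ E)   — De Morgan
    = ¬B ∧ ¬(E ∧ E ∨ ¬E ∧ E)   — absorption
    = ¬B ∧ ¬E   — distribution
Both reduce to ¬B ∧ ¬E, so they are equivalent.

Yes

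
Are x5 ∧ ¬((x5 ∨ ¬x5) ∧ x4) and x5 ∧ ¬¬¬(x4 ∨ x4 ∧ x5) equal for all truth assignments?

Yes

E1: x5 ∧ ¬((x5 ∨ ¬x5) ∧ x4)
    = x5 ∧ ¬x4   [complement / identity]
E2: x5 ∧ ¬¬¬(x4 ∨ x4 ∧ x5)
    = x5 ∧ ¬(x4 ∨ x4 ∧ x5)   [double negation]
    = x5 ∧ ¬x4   [absorption]
Both reduce to x5 ∧ ¬x4, so they are equivalent.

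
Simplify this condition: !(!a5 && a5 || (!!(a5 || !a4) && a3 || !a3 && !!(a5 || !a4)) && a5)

!a5

!(!a5 && a5 || (!!(a5 || !a4) && a3 || !a3 && !!(a5 || !a4)) && a5)
= !(!a5 && a5 || !!(a5 || !a4) && a5)
= !(!a5 && a5 || (a5 || !a4) && a5)
= !(!a5 && a5 || a5)
= !a5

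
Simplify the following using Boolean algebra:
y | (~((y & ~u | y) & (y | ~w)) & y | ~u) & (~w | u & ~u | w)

y | (~((y & ~u | y) & (y | ~w)) & y | ~u) & (~w | u & ~u | w)
= y | (~(y & (y | ~w)) & y | ~u) & (~w | u & ~u | w)   (absorption)
= y | (~(y & (y | ~w)) & y | ~u) & (~w | w)   (complement / identity)
= y | (~y & y | ~u) & (~w | w)   (absorption)
= y | ~u & (~w | w)   (complement / identity)
= y | ~u   (complement / identity)

y | ~u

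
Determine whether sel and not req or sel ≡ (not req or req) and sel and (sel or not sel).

Yes

E1: sel and not req or sel
    = sel
E2: (not req or req) and sel and (sel or not sel)
    = (not req or req) and sel
    = sel
Both reduce to sel, so they are equivalent.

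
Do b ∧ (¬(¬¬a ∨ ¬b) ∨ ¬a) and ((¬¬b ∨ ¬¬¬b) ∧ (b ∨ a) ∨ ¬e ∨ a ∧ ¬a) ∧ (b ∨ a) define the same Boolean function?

No

E1: b ∧ (¬(¬¬a ∨ ¬b) ∨ ¬a)
    = b ∧ (¬a ∧ b ∨ ¬a)   (De Morgan)
    = b ∧ ¬a   (absorption)
E2: ((¬¬b ∨ ¬¬¬b) ∧ (b ∨ a) ∨ ¬e ∨ a ∧ ¬a) ∧ (b ∨ a)
    = ((b ∨ ¬¬¬b) ∧ (b ∨ a) ∨ ¬e ∨ a ∧ ¬a) ∧ (b ∨ a)   (double negation)
    = ((b ∨ ¬¬¬b) ∧ (b ∨ a) ∨ ¬e) ∧ (b ∨ a)   (complement / identity)
    = ((b ∨ ¬b) ∧ (b ∨ a) ∨ ¬e) ∧ (b ∨ a)   (double negation)
    = (b ∨ a ∨ ¬e) ∧ (b ∨ a)   (complement / identity)
    = b ∨ a   (absorption)
These differ: at a=1, b=0, e=0, E1 = 0 but E2 = 1.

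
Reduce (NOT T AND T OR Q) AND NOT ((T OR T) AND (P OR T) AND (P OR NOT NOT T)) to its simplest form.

Q AND NOT T

(NOT T AND T OR Q) AND NOT ((T OR T) AND (P OR T) AND (P OR NOT NOT T))
= (NOT T AND T OR Q) AND NOT ((T OR T) AND (P OR T) AND (P OR T))   (double negation)
= (NOT T AND T OR Q) AND NOT ((T OR T) AND (P OR T))   (idempotence)
= Q AND NOT ((T OR T) AND (P OR T))   (complement / identity)
= Q AND NOT (T OR T AND P)   (distribution)
= Q AND NOT T   (absorption)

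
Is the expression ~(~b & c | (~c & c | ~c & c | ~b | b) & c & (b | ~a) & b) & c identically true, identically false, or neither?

identically false

~(~b & c | (~c & c | ~c & c | ~b | b) & c & (b | ~a) & b) & c
= ~(~b & c | (~c & c | ~b | b) & c & (b | ~a) & b) & c
= ~(~b & c | (~b | b) & c & (b | ~a) & b) & c
= ~(~b & c | c & (b | ~a) & b) & c
= ~(~b & c | c & b) & c
= ~c & c
= 0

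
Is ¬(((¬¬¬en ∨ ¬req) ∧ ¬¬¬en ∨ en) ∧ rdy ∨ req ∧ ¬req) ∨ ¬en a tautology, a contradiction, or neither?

neither

¬(((¬¬¬en ∨ ¬req) ∧ ¬¬¬en ∨ en) ∧ rdy ∨ req ∧ ¬req) ∨ ¬en
= ¬((¬¬¬en ∨ en) ∧ rdy ∨ req ∧ ¬req) ∨ ¬en   — absorption
= ¬((¬en ∨ en) ∧ rdy ∨ req ∧ ¬req) ∨ ¬en   — double negation
= ¬((¬en ∨ en) ∧ rdy) ∨ ¬en   — complement / identity
= ¬rdy ∨ ¬en   — complement / identity
This depends on en, rdy, so it is not a constant.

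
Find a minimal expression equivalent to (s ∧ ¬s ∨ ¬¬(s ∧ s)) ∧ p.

s ∧ p

(s ∧ ¬s ∨ ¬¬(s ∧ s)) ∧ p
= (s ∧ ¬s ∨ s ∧ s) ∧ p
= s ∧ p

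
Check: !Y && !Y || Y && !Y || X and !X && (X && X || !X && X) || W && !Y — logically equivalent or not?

E1: !Y && !Y || Y && !Y || X
    = !Y || X
E2: !X && (X && X || !X && X) || W && !Y
    = !X && X || W && !Y
    = W && !Y
These differ: at W=0, X=1, Y=0, E1 = 1 but E2 = 0.

No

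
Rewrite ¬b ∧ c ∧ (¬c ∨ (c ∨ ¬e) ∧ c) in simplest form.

¬b ∧ c

¬b ∧ c ∧ (¬c ∨ (c ∨ ¬e) ∧ c)
= ¬b ∧ c ∧ (¬c ∨ c)
= ¬b ∧ c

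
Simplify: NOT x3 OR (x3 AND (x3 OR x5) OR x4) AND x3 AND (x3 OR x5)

NOT x3 OR (x3 AND (x3 OR x5) OR x4) AND x3 AND (x3 OR x5)
= NOT x3 OR x3 AND (x3 OR x5)   — absorption
= NOT x3 OR x3   — absorption
= TRUE   — complement

TRUE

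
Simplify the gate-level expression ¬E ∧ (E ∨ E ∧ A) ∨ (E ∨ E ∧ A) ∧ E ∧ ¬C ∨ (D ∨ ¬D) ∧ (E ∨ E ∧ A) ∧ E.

¬E ∧ (E ∨ E ∧ A) ∨ (E ∨ E ∧ A) ∧ E ∧ ¬C ∨ (D ∨ ¬D) ∧ (E ∨ E ∧ A) ∧ E
= ¬E ∧ (E ∨ E ∧ A) ∨ (E ∨ E ∧ A) ∧ E ∧ ¬C ∨ (E ∨ E ∧ A) ∧ E   (complement / identity)
= ¬E ∧ (E ∨ E ∧ A) ∨ (E ∨ E ∧ A) ∧ E   (absorption)
= E ∨ E ∧ A   (distribution)
= E   (absorption)

E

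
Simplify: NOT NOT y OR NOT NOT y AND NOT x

y

NOT NOT y OR NOT NOT y AND NOT x
= NOT NOT y   — absorption
= y   — double negation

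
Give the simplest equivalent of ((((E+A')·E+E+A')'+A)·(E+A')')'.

E+A'

((((E+A')·E+E+A')'+A)·(E+A')')'
= (((E+A')'+A)·(E+A')')'   [absorption]
= ((E+A')')'   [absorption]
= E+A'   [double negation]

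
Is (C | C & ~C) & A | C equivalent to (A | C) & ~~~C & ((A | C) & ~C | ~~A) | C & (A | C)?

E1: (C | C & ~C) & A | C
    = C & A | C
    = C
E2: (A | C) & ~~~C & ((A | C) & ~C | ~~A) | C & (A | C)
    = (A | C) & ~~~C & ((A | C) & ~C | A) | C & (A | C)
    = (A | C) & ~C & ((A | C) & ~C | A) | C & (A | C)
    = (A | C) & ~C | C & (A | C)
    = A | C
These differ: at A=1, C=0, E1 = 0 but E2 = 1.

No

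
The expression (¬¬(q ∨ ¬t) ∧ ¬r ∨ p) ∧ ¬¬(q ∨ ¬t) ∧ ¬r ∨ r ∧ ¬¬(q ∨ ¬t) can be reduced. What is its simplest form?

q ∨ ¬t

(¬¬(q ∨ ¬t) ∧ ¬r ∨ p) ∧ ¬¬(q ∨ ¬t) ∧ ¬r ∨ r ∧ ¬¬(q ∨ ¬t)
= ¬¬(q ∨ ¬t) ∧ ¬r ∨ r ∧ ¬¬(q ∨ ¬t)   [absorption]
= ¬¬(q ∨ ¬t)   [distribution]
= q ∨ ¬t   [double negation]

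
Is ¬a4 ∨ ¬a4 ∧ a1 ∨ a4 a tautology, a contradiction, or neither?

tautology

¬a4 ∨ ¬a4 ∧ a1 ∨ a4
= ¬a4 ∨ a4   [absorption]
= True   [complement]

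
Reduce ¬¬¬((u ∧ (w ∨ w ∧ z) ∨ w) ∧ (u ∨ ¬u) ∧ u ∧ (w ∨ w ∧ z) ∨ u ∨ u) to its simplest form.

¬¬¬((u ∧ (w ∨ w ∧ z) ∨ w) ∧ (u ∨ ¬u) ∧ u ∧ (w ∨ w ∧ z) ∨ u ∨ u)
= ¬¬¬((u ∧ (w ∨ w ∧ z) ∨ w) ∧ u ∧ (w ∨ w ∧ z) ∨ u ∨ u)   — complement / identity
= ¬¬¬(u ∧ (w ∨ w ∧ z) ∨ u ∨ u)   — absorption
= ¬¬¬(u ∧ w ∨ u ∨ u)   — absorption
= ¬¬¬(u ∧ w ∨ u)   — idempotence
= ¬¬¬u   — absorption
= ¬u   — double negation

¬u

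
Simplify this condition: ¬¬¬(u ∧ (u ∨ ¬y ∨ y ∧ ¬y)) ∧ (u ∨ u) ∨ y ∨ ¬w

y ∨ ¬w

¬¬¬(u ∧ (u ∨ ¬y ∨ y ∧ ¬y)) ∧ (u ∨ u) ∨ y ∨ ¬w
= ¬¬¬(u ∧ (u ∨ ¬y ∨ y ∧ ¬y)) ∧ u ∨ y ∨ ¬w   [idempotence]
= ¬¬¬(u ∧ (u ∨ ¬y)) ∧ u ∨ y ∨ ¬w   [complement / identity]
= ¬(u ∧ (u ∨ ¬y)) ∧ u ∨ y ∨ ¬w   [double negation]
= ¬u ∧ u ∨ y ∨ ¬w   [absorption]
= y ∨ ¬w   [complement / identity]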